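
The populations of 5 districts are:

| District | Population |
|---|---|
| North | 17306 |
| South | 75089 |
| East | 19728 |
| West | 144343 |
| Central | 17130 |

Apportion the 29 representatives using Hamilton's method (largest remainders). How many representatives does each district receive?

North 2; South 8; East 2; West 15; Central 2

The standard divisor is 273596/29 ≈ 9434.345.
Standard quotas: North 1.8344, South 7.9591, East 2.0911, West 15.2997, Central 1.8157.
Lower quotas: North 1, South 7, East 2, West 15, Central 1 (sum 26, leaving 3 seats).
Remainders in descending order: South 0.9591, North 0.8344, Central 0.8157, West 0.2997, East 0.0911.
The surplus seats go to South, North, Central.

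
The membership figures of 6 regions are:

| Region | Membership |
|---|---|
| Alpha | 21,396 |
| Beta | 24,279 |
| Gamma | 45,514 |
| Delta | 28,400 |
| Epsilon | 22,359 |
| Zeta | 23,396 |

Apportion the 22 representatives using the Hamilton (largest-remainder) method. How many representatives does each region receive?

Total 165344; standard divisor 165344/22 ≈ 7515.636.
Standard quotas: Alpha 2.8469, Beta 3.2305, Gamma 6.0559, Delta 3.7788, Epsilon 2.9750, Zeta 3.1130.
Lower quotas: Alpha 2, Beta 3, Gamma 6, Delta 3, Epsilon 2, Zeta 3 (sum 19, leaving 3 seats).
Remainders in descending order: Epsilon 0.9750, Alpha 0.8469, Delta 0.7788, Beta 0.2305, Zeta 0.1130, Gamma 0.0559.
The surplus seats go to Epsilon, Alpha, Delta.

Alpha 3, Beta 3, Gamma 6, Delta 4, Epsilon 3, Zeta 3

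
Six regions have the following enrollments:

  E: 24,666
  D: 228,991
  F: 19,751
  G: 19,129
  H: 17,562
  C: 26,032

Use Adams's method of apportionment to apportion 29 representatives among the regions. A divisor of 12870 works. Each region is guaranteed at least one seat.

E 2, D 18, F 2, G 2, H 2, C 3

With modified divisor 12870: modified quotas E 1.917, D 17.793, F 1.535, G 1.486, H 1.365, C 2.023.
Rounding up: E 2, D 18, F 2, G 2, H 2, C 3 (total 29).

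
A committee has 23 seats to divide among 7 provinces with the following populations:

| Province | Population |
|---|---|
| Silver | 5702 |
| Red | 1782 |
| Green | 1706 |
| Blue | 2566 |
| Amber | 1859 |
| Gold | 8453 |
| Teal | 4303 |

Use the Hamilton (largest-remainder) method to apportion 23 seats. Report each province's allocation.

The standard divisor is 26371/23 ≈ 1146.565.
Standard quotas: Silver 4.9731, Red 1.5542, Green 1.4879, Blue 2.2380, Amber 1.6214, Gold 7.3725, Teal 3.7529.
Lower quotas: Silver 4, Red 1, Green 1, Blue 2, Amber 1, Gold 7, Teal 3 (sum 19, leaving 4 seats).
Remainders in descending order: Silver 0.9731, Teal 0.7529, Amber 0.6214, Red 0.5542, Green 0.4879, Gold 0.3725, Blue 0.2380.
Largest remainders: Silver, Teal, Amber, Red receive the extra seats.

Silver=5, Red=2, Green=1, Blue=2, Amber=2, Gold=7, Teal=4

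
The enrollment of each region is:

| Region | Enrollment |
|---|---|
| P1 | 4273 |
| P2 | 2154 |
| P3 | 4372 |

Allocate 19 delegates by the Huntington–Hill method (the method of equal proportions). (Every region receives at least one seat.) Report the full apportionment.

With divisor 578: modified quotas P1 7.393, P2 3.727, P3 7.564.
Geometric-mean thresholds: P1 √(7·8)=7.483, P2 √(3·4)=3.464, P3 √(7·8)=7.483.
Each quota rounded against its threshold gives P1 7, P2 4, P3 8 (total 19).

P1=7, P2=4, P3=8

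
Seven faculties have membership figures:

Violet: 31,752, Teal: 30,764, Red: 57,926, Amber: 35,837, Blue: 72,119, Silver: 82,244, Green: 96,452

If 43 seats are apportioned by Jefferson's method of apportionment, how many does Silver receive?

9

Standard divisor 407094/43 ≈ 9467.302; standard quotas: Violet 3.354, Teal 3.250, Red 6.119, Amber 3.785, Blue 7.618, Silver 8.687, Green 10.188.
Rounding down gives 3, 3, 6, 3, 7, 8, 10 = 40 seats, so the divisor must be adjusted.
With modified divisor 8900: modified quotas Violet 3.568, Teal 3.457, Red 6.509, Amber 4.027, Blue 8.103, Silver 9.241, Green 10.837.
Rounding down: Violet 3, Teal 3, Red 6, Amber 4, Blue 8, Silver 9, Green 10 (total 43).
Silver receives 9.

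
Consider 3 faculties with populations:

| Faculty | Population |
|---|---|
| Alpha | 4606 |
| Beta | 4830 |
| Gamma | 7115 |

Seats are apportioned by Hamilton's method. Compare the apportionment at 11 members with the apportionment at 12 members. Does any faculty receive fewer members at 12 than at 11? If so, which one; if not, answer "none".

none

At 11 seats: Alpha 3, Beta 3, Gamma 5.
At 12 seats: Alpha 3, Beta 4, Gamma 5.
No faculty's allocation decreased.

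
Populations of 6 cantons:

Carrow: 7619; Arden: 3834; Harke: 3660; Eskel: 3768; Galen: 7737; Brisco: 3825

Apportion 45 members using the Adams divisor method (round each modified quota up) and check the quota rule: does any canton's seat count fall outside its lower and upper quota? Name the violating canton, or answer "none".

Standard quotas: Carrow 11.262, Arden 5.667, Harke 5.410, Eskel 5.570, Galen 11.437, Brisco 5.654.
Adams allocation: Carrow 11, Arden 6, Harke 5, Eskel 6, Galen 11, Brisco 6.
Every allocation lies between the lower and upper quota.

none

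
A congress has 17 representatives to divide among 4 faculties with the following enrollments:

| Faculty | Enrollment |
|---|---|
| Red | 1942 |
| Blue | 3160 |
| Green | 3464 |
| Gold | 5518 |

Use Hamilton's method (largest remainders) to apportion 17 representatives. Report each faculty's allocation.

The standard divisor is 14084/17 ≈ 828.471.
Standard quotas: Red 2.3441, Blue 3.8143, Green 4.1812, Gold 6.6605.
Lower quotas: Red 2, Blue 3, Green 4, Gold 6 (sum 15, leaving 2 seats).
Remainders in descending order: Blue 0.8143, Gold 0.6605, Red 0.3441, Green 0.1812.
The surplus seats go to Blue, Gold.

Red 2; Blue 4; Green 4; Gold 7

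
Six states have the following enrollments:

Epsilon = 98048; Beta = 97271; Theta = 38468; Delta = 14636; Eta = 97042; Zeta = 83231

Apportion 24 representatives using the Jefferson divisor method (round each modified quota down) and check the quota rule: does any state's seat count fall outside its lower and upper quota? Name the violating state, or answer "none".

Standard quotas: Epsilon 5.489, Beta 5.446, Theta 2.154, Delta 0.819, Eta 5.433, Zeta 4.660.
Jefferson allocation: Epsilon 6, Beta 6, Theta 2, Delta 0, Eta 5, Zeta 5.
Every allocation lies between the lower and upper quota.

none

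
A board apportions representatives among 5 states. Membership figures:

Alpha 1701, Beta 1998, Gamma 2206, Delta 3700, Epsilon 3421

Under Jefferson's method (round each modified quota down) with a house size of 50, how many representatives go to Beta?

Standard divisor 13026/50 ≈ 260.52; standard quotas: Alpha 6.529, Beta 7.669, Gamma 8.468, Delta 14.202, Epsilon 13.131.
Rounding down gives 6, 7, 8, 14, 13 = 48 seats, so the divisor must be adjusted.
With modified divisor 246: modified quotas Alpha 6.915, Beta 8.122, Gamma 8.967, Delta 15.041, Epsilon 13.907.
Rounding down: Alpha 6, Beta 8, Gamma 8, Delta 15, Epsilon 13 (total 50).
Beta receives 8.

8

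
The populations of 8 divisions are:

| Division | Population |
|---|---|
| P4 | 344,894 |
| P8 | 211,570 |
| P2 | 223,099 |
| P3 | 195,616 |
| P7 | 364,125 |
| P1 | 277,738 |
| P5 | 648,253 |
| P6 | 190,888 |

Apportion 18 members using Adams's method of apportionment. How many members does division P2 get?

2

Standard divisor 2456183/18 ≈ 136454.611; standard quotas: P4 2.528, P8 1.550, P2 1.635, P3 1.434, P7 2.668, P1 2.035, P5 4.751, P6 1.399.
Rounding up gives 3, 2, 2, 2, 3, 3, 5, 2 = 22 seats, so the divisor must be adjusted.
With modified divisor 186500: modified quotas P4 1.849, P8 1.134, P2 1.196, P3 1.049, P7 1.952, P1 1.489, P5 3.476, P6 1.024.
Rounding up: P4 2, P8 2, P2 2, P3 2, P7 2, P1 2, P5 4, P6 2 (total 18).
P2 receives 2.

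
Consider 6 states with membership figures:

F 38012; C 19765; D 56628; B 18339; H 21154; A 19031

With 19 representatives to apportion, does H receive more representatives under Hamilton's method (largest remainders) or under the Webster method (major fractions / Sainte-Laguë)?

Hamilton: F 4, C 2, D 6, B 2, H 3, A 2.
Webster: F 4, C 2, D 7, B 2, H 2, A 2.
H gets 3 under Hamilton and 2 under Webster.

Hamilton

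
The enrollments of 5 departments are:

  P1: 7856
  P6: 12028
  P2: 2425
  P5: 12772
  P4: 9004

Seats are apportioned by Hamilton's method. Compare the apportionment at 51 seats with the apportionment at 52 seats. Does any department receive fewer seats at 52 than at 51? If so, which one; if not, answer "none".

none

At 51 seats: P1 9, P6 14, P2 3, P5 15, P4 10.
At 52 seats: P1 9, P6 14, P2 3, P5 15, P4 11.
No department's allocation decreased.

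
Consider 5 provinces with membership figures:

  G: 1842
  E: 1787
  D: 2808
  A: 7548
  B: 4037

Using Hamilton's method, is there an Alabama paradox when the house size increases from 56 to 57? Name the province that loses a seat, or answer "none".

At 56 seats: G 6, E 6, D 9, A 23, B 12.
At 57 seats: G 6, E 5, D 9, A 24, B 13.
E drops from 6 to 5.

E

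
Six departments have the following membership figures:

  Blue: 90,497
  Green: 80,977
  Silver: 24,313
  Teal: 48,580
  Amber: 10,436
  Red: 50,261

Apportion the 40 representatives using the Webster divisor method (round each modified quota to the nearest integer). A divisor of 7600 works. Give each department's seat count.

Blue 12, Green 11, Silver 3, Teal 6, Amber 1, Red 7

With modified divisor 7600: modified quotas Blue 11.908, Green 10.655, Silver 3.199, Teal 6.392, Amber 1.373, Red 6.613.
Rounding to the nearest integer: Blue 12, Green 11, Silver 3, Teal 6, Amber 1, Red 7 (total 40).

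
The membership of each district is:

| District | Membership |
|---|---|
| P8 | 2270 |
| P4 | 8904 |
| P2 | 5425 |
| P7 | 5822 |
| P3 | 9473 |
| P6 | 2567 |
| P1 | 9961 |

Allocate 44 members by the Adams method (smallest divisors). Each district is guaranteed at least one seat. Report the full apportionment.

Standard divisor 44422/44 ≈ 1009.591; standard quotas: P8 2.248, P4 8.819, P2 5.373, P7 5.767, P3 9.383, P6 2.543, P1 9.866.
Rounding up gives 3, 9, 6, 6, 10, 3, 10 = 47 seats, so the divisor must be adjusted.
With modified divisor 1110: modified quotas P8 2.045, P4 8.022, P2 4.887, P7 5.245, P3 8.534, P6 2.313, P1 8.974.
Rounding up: P8 3, P4 9, P2 5, P7 6, P3 9, P6 3, P1 9 (total 44).

P8 3; P4 9; P2 5; P7 6; P3 9; P6 3; P1 9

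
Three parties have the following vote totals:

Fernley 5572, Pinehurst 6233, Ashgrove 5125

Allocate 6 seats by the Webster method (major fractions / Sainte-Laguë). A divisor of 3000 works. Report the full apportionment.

Fernley 2, Pinehurst 2, Ashgrove 2

With modified divisor 3000: modified quotas Fernley 1.857, Pinehurst 2.078, Ashgrove 1.708.
Rounding to the nearest integer: Fernley 2, Pinehurst 2, Ashgrove 2 (total 6).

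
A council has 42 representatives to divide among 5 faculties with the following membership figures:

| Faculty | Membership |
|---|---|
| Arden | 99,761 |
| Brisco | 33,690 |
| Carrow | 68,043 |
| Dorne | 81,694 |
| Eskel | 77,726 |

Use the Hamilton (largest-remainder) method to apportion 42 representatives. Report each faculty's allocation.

Total 360914; standard divisor 360914/42 ≈ 8593.19.
Standard quotas: Arden 11.6093, Brisco 3.9205, Carrow 7.9182, Dorne 9.5068, Eskel 9.0451.
Lower quotas: Arden 11, Brisco 3, Carrow 7, Dorne 9, Eskel 9 (sum 39, leaving 3 seats).
Remainders in descending order: Brisco 0.9205, Carrow 0.9182, Arden 0.6093, Dorne 0.5068, Eskel 0.0451.
Largest remainders: Brisco, Carrow, Arden receive the extra seats.

Arden=12, Brisco=4, Carrow=8, Dorne=9, Eskel=9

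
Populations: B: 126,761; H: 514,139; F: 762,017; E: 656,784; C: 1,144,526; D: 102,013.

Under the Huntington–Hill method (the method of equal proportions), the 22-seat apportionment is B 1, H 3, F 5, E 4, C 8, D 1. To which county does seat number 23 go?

H

Priority for the next seat is population ÷ (√(s·(s+1))).
Priorities: B 89633.563, H 148419.145, F 139124.633, E 146861.367, C 134883.683, D 72134.084.
Highest priority: H.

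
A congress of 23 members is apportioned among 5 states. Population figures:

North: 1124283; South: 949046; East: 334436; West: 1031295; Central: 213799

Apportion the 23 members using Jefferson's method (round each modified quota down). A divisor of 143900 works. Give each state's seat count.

With modified divisor 143900: modified quotas North 7.813, South 6.595, East 2.324, West 7.167, Central 1.486.
Rounding down: North 7, South 6, East 2, West 7, Central 1 (total 23).

North 7; South 6; East 2; West 7; Central 1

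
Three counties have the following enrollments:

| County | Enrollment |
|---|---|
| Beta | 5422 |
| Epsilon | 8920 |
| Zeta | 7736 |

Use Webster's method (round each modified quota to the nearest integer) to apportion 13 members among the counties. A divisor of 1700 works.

Beta 3, Epsilon 5, Zeta 5

With modified divisor 1700: modified quotas Beta 3.189, Epsilon 5.247, Zeta 4.551.
Rounding to the nearest integer: Beta 3, Epsilon 5, Zeta 5 (total 13).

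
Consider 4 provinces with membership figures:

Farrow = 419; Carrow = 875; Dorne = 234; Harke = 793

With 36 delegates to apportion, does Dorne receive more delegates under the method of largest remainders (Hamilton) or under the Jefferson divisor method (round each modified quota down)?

Hamilton: Farrow 6, Carrow 14, Dorne 4, Harke 12.
Jefferson: Farrow 6, Carrow 14, Dorne 3, Harke 13.
Dorne gets 4 under Hamilton and 3 under Jefferson.

Hamilton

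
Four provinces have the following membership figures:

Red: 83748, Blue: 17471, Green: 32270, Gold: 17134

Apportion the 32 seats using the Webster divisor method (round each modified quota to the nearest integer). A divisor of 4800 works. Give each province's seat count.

Red=17, Blue=4, Green=7, Gold=4

With modified divisor 4800: modified quotas Red 17.448, Blue 3.640, Green 6.723, Gold 3.570.
Rounding to the nearest integer: Red 17, Blue 4, Green 7, Gold 4 (total 32).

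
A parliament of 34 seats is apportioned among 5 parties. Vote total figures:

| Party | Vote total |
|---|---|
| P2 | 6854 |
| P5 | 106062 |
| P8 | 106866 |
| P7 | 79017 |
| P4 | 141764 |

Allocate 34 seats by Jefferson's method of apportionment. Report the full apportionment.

Standard divisor 440563/34 ≈ 12957.735; standard quotas: P2 0.529, P5 8.185, P8 8.247, P7 6.098, P4 10.940.
Rounding down gives 0, 8, 8, 6, 10 = 32 seats, so the divisor must be adjusted.
With modified divisor 11840: modified quotas P2 0.579, P5 8.958, P8 9.026, P7 6.674, P4 11.973.
Rounding down: P2 0, P5 8, P8 9, P7 6, P4 11 (total 34).

P2 0, P5 8, P8 9, P7 6, P4 11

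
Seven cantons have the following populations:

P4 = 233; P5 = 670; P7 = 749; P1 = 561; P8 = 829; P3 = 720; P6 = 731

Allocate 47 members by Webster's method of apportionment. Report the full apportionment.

Standard divisor 4493/47 ≈ 95.596; standard quotas: P4 2.437, P5 7.009, P7 7.835, P1 5.868, P8 8.672, P3 7.532, P6 7.647.
Rounding to the nearest integer gives 2, 7, 8, 6, 9, 8, 8 = 48 seats, so the divisor must be adjusted.
With modified divisor 97: modified quotas P4 2.402, P5 6.907, P7 7.722, P1 5.784, P8 8.546, P3 7.423, P6 7.536.
Rounding to the nearest integer: P4 2, P5 7, P7 8, P1 6, P8 9, P3 7, P6 8 (total 47).

P4 2; P5 7; P7 8; P1 6; P8 9; P3 7; P6 8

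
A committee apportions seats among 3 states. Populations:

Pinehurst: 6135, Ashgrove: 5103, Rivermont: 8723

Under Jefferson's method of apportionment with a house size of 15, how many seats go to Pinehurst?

4

Standard divisor 19961/15 ≈ 1330.733; standard quotas: Pinehurst 4.610, Ashgrove 3.835, Rivermont 6.555.
Rounding down gives 4, 3, 6 = 13 seats, so the divisor must be adjusted.
With modified divisor 1240: modified quotas Pinehurst 4.948, Ashgrove 4.115, Rivermont 7.035.
Rounding down: Pinehurst 4, Ashgrove 4, Rivermont 7 (total 15).
Pinehurst receives 4.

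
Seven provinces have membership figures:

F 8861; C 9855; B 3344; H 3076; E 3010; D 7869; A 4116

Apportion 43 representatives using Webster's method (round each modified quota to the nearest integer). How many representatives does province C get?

11

Standard divisor 40131/43 ≈ 933.279; standard quotas: F 9.494, C 10.560, B 3.583, H 3.296, E 3.225, D 8.432, A 4.410.
Rounding to the nearest integer gives 9, 11, 4, 3, 3, 8, 4 = 42 seats, so the divisor must be adjusted.
With modified divisor 930: modified quotas F 9.528, C 10.597, B 3.596, H 3.308, E 3.237, D 8.461, A 4.426.
Rounding to the nearest integer: F 10, C 11, B 4, H 3, E 3, D 8, A 4 (total 43).
C receives 11.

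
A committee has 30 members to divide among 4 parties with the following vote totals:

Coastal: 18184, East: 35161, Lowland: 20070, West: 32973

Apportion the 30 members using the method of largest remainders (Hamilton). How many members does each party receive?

The standard divisor is 106388/30 ≈ 3546.267.
Standard quotas: Coastal 5.1276, East 9.9149, Lowland 5.6595, West 9.2979.
Lower quotas: Coastal 5, East 9, Lowland 5, West 9 (sum 28, leaving 2 seats).
Remainders in descending order: East 0.9149, Lowland 0.6595, West 0.2979, Coastal 0.1276.
Largest remainders: East, Lowland receive the extra seats.

Coastal=5, East=10, Lowland=6, West=9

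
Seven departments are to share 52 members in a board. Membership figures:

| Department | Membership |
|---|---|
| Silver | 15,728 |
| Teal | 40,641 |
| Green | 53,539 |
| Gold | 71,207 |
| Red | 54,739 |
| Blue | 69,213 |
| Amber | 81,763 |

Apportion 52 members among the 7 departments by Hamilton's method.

Silver=2, Teal=6, Green=7, Gold=10, Red=7, Blue=9, Amber=11

Standard divisor: 386830 ÷ 52 ≈ 7439.038.
Standard quotas: Silver 2.1143, Teal 5.4632, Green 7.1970, Gold 9.5721, Red 7.3583, Blue 9.3040, Amber 10.9911.
Lower quotas: Silver 2, Teal 5, Green 7, Gold 9, Red 7, Blue 9, Amber 10 (sum 49, leaving 3 seats).
Remainders in descending order: Amber 0.9911, Gold 0.5721, Teal 0.4632, Red 0.3583, Blue 0.3040, Green 0.1970, Silver 0.1143.
The surplus seats go to Amber, Gold, Teal.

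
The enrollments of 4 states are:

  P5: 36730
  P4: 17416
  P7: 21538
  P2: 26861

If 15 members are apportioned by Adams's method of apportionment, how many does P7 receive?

3

Standard divisor 102545/15 ≈ 6836.333; standard quotas: P5 5.373, P4 2.548, P7 3.151, P2 3.929.
Rounding up gives 6, 3, 4, 4 = 17 seats, so the divisor must be adjusted.
With modified divisor 8000: modified quotas P5 4.591, P4 2.177, P7 2.692, P2 3.358.
Rounding up: P5 5, P4 3, P7 3, P2 4 (total 15).
P7 receives 3.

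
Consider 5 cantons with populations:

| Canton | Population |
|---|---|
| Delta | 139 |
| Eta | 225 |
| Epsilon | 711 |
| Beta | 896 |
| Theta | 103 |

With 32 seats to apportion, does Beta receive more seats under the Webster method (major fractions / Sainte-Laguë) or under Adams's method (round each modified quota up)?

Webster: Delta 2, Eta 3, Epsilon 11, Beta 14, Theta 2.
Adams: Delta 2, Eta 4, Epsilon 11, Beta 13, Theta 2.
Beta gets 14 under Webster and 13 under Adams.

Webster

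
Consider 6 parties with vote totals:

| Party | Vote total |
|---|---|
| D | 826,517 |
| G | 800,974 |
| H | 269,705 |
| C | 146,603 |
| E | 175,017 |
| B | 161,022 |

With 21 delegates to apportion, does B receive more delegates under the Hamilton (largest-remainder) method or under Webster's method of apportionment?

Hamilton

Hamilton: D 7, G 7, H 2, C 1, E 2, B 2.
Webster: D 8, G 7, H 2, C 1, E 2, B 1.
B gets 2 under Hamilton and 1 under Webster.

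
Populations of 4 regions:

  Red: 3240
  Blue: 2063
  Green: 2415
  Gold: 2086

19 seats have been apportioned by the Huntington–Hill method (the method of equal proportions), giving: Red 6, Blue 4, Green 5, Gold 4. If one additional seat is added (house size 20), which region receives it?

Red

Priority for the next seat is population ÷ (√(s·(s+1))).
Priorities: Red 499.943, Blue 461.301, Green 440.917, Gold 466.444.
Highest priority: Red.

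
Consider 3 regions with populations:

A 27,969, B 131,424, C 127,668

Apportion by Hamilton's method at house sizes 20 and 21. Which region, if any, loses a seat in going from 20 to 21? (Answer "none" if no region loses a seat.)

At 20 seats: A 2, B 9, C 9.
At 21 seats: A 2, B 10, C 9.
No region's allocation decreased.

none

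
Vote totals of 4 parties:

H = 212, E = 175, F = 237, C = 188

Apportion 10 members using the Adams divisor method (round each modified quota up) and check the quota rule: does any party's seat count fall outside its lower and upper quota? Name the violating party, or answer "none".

none

Standard quotas: H 2.611, E 2.155, F 2.919, C 2.315.
Adams allocation: H 3, E 2, F 3, C 2.
Every allocation lies between the lower and upper quota.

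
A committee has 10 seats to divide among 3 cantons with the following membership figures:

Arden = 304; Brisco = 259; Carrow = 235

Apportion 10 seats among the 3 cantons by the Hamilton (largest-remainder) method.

The standard divisor is 798/10 ≈ 79.8.
Standard quotas: Arden 3.810, Brisco 3.246, Carrow 2.945.
Lower quotas: Arden 3, Brisco 3, Carrow 2 (sum 8, leaving 2 seats).
Remainders in descending order: Carrow 0.945, Arden 0.810, Brisco 0.246.
The surplus seats go to Carrow, Arden.

Arden 4; Brisco 3; Carrow 3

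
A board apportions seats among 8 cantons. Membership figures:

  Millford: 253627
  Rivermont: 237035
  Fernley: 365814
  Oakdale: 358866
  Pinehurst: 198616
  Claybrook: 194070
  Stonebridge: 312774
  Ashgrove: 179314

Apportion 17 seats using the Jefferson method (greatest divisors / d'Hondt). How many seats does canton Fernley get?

Standard divisor 2100116/17 ≈ 123536.235; standard quotas: Millford 2.053, Rivermont 1.919, Fernley 2.961, Oakdale 2.905, Pinehurst 1.608, Claybrook 1.571, Stonebridge 2.532, Ashgrove 1.452.
Rounding down gives 2, 1, 2, 2, 1, 1, 2, 1 = 12 seats, so the divisor must be adjusted.
With modified divisor 98200: modified quotas Millford 2.583, Rivermont 2.414, Fernley 3.725, Oakdale 3.654, Pinehurst 2.023, Claybrook 1.976, Stonebridge 3.185, Ashgrove 1.826.
Rounding down: Millford 2, Rivermont 2, Fernley 3, Oakdale 3, Pinehurst 2, Claybrook 1, Stonebridge 3, Ashgrove 1 (total 17).
Fernley receives 3.

3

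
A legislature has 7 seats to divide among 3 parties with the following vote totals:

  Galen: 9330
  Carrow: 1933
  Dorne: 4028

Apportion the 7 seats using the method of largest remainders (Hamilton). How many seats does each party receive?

Standard divisor: 15291 ÷ 7 ≈ 2184.429.
Standard quotas: Galen 4.2711, Carrow 0.8849, Dorne 1.8440.
Lower quotas: Galen 4, Carrow 0, Dorne 1 (sum 5, leaving 2 seats).
Remainders in descending order: Carrow 0.8849, Dorne 0.8440, Galen 0.2711.
The surplus seats go to Carrow, Dorne.

Galen=4, Carrow=1, Dorne=2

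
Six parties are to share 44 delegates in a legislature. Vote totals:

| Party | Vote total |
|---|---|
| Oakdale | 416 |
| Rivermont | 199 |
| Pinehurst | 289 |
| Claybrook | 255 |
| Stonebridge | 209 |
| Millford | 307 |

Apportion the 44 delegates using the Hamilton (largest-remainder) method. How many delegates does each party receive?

Oakdale 11; Rivermont 5; Pinehurst 8; Claybrook 7; Stonebridge 5; Millford 8

Standard divisor: 1675 ÷ 44 ≈ 38.068.
Standard quotas: Oakdale 10.928, Rivermont 5.227, Pinehurst 7.592, Claybrook 6.699, Stonebridge 5.490, Millford 8.064.
Lower quotas: Oakdale 10, Rivermont 5, Pinehurst 7, Claybrook 6, Stonebridge 5, Millford 8 (sum 41, leaving 3 seats).
Remainders in descending order: Oakdale 0.928, Claybrook 0.699, Pinehurst 0.592, Stonebridge 0.490, Rivermont 0.227, Millford 0.064.
Largest remainders: Oakdale, Claybrook, Pinehurst receive the extra seats.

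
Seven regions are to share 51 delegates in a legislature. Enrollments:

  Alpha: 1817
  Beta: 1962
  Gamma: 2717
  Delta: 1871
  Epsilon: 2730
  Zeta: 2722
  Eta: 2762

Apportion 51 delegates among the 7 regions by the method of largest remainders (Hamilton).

The standard divisor is 16581/51 ≈ 325.118.
Standard quotas: Alpha 5.589, Beta 6.035, Gamma 8.357, Delta 5.755, Epsilon 8.397, Zeta 8.372, Eta 8.495.
Lower quotas: Alpha 5, Beta 6, Gamma 8, Delta 5, Epsilon 8, Zeta 8, Eta 8 (sum 48, leaving 3 seats).
Remainders in descending order: Delta 0.755, Alpha 0.589, Eta 0.495, Epsilon 0.397, Zeta 0.372, Gamma 0.357, Beta 0.035.
The surplus seats go to Delta, Alpha, Eta.

Alpha=6, Beta=6, Gamma=8, Delta=6, Epsilon=8, Zeta=8, Eta=9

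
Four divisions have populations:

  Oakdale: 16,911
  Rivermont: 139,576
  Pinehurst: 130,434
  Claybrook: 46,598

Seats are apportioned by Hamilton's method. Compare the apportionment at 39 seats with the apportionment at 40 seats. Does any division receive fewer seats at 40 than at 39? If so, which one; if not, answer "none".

Claybrook

At 39 seats: Oakdale 2, Rivermont 16, Pinehurst 15, Claybrook 6.
At 40 seats: Oakdale 2, Rivermont 17, Pinehurst 16, Claybrook 5.
Claybrook drops from 6 to 5.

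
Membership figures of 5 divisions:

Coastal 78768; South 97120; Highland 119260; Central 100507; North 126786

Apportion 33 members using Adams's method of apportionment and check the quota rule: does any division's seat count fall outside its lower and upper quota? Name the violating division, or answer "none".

Standard quotas: Coastal 4.975, South 6.135, Highland 7.533, Central 6.349, North 8.008.
Adams allocation: Coastal 5, South 6, Highland 8, Central 6, North 8.
Every allocation lies between the lower and upper quota.

none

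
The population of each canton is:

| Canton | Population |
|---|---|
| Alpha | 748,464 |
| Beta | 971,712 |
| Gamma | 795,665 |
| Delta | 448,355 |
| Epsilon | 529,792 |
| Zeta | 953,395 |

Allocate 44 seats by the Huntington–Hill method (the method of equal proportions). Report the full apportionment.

With divisor 100376: modified quotas Alpha 7.457, Beta 9.681, Gamma 7.927, Delta 4.467, Epsilon 5.278, Zeta 9.498.
Geometric-mean thresholds: Alpha √(7·8)=7.483, Beta √(9·10)=9.487, Gamma √(7·8)=7.483, Delta √(4·5)=4.472, Epsilon √(5·6)=5.477, Zeta √(9·10)=9.487.
Each quota rounded against its threshold gives Alpha 7, Beta 10, Gamma 8, Delta 4, Epsilon 5, Zeta 10 (total 44).

Alpha 7, Beta 10, Gamma 8, Delta 4, Epsilon 5, Zeta 10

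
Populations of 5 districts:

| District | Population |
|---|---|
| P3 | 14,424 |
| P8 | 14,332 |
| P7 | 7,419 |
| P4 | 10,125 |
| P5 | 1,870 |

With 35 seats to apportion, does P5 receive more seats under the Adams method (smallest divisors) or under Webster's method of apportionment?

Adams: P3 10, P8 10, P7 6, P4 7, P5 2.
Webster: P3 11, P8 11, P7 5, P4 7, P5 1.
P5 gets 2 under Adams and 1 under Webster.

Adams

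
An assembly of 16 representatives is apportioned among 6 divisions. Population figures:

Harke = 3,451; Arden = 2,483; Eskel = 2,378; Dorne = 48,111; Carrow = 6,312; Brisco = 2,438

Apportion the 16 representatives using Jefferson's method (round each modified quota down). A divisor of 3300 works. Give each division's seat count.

With modified divisor 3300: modified quotas Harke 1.046, Arden 0.752, Eskel 0.721, Dorne 14.579, Carrow 1.913, Brisco 0.739.
Rounding down: Harke 1, Arden 0, Eskel 0, Dorne 14, Carrow 1, Brisco 0 (total 16).

Harke 1, Arden 0, Eskel 0, Dorne 14, Carrow 1, Brisco 0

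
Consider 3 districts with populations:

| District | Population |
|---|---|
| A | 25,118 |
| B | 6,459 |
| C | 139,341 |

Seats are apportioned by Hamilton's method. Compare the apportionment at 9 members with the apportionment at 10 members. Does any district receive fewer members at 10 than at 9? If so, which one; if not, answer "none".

At 9 seats: A 1, B 1, C 7.
At 10 seats: A 2, B 0, C 8.
B drops from 1 to 0.

B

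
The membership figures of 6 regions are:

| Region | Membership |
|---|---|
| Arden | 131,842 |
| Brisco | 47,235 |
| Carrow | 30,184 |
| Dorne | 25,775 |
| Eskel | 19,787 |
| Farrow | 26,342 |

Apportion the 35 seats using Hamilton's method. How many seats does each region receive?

Arden 16; Brisco 6; Carrow 4; Dorne 3; Eskel 3; Farrow 3

The standard divisor is 281165/35 ≈ 8033.286.
Standard quotas: Arden 16.4120, Brisco 5.8799, Carrow 3.7574, Dorne 3.2085, Eskel 2.4631, Farrow 3.2791.
Lower quotas: Arden 16, Brisco 5, Carrow 3, Dorne 3, Eskel 2, Farrow 3 (sum 32, leaving 3 seats).
Remainders in descending order: Brisco 0.8799, Carrow 0.7574, Eskel 0.4631, Arden 0.4120, Farrow 0.2791, Dorne 0.2085.
Largest remainders: Brisco, Carrow, Eskel receive the extra seats.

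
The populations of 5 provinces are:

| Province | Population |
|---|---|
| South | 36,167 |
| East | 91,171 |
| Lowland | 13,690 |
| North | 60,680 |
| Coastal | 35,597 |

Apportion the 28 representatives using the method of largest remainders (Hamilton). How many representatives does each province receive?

South 4, East 11, Lowland 2, North 7, Coastal 4

Standard divisor: 237305 ÷ 28 ≈ 8475.179.
Standard quotas: South 4.2674, East 10.7574, Lowland 1.6153, North 7.1597, Coastal 4.2001.
Lower quotas: South 4, East 10, Lowland 1, North 7, Coastal 4 (sum 26, leaving 2 seats).
Remainders in descending order: East 0.7574, Lowland 0.6153, South 0.2674, Coastal 0.2001, North 0.1597.
The surplus seats go to East, Lowland.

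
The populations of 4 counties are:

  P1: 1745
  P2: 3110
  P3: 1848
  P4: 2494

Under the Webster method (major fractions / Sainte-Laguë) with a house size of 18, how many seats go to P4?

5

Standard divisor 9197/18 ≈ 510.944; standard quotas: P1 3.415, P2 6.087, P3 3.617, P4 4.881.
Rounding to the nearest integer gives P1 3, P2 6, P3 4, P4 5 — total 18, matching the house size, so no adjustment is needed.
P4 receives 5.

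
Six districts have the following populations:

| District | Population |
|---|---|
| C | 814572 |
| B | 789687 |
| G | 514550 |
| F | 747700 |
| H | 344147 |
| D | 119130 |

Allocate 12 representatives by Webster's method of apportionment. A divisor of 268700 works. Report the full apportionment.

With modified divisor 268700: modified quotas C 3.032, B 2.939, G 1.915, F 2.783, H 1.281, D 0.443.
Rounding to the nearest integer: C 3, B 3, G 2, F 3, H 1, D 0 (total 12).

C 3, B 3, G 2, F 3, H 1, D 0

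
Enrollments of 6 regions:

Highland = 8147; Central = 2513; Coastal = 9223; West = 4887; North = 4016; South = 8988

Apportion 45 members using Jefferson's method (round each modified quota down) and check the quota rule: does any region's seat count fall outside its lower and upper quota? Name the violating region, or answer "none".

none

Standard quotas: Highland 9.705, Central 2.994, Coastal 10.987, West 5.822, North 4.784, South 10.707.
Jefferson allocation: Highland 10, Central 3, Coastal 11, West 6, North 4, South 11.
Every allocation lies between the lower and upper quota.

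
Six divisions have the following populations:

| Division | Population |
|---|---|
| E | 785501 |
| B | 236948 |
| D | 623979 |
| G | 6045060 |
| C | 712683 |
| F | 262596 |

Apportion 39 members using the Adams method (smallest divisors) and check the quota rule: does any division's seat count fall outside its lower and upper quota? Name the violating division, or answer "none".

G

Standard quotas: E 3.535, B 1.066, D 2.808, G 27.202, C 3.207, F 1.182.
Adams allocation: E 4, B 1, D 3, G 26, C 3, F 2.
G has quota 27.202 (lower 27, upper 28) but receives 26 — outside the quota interval.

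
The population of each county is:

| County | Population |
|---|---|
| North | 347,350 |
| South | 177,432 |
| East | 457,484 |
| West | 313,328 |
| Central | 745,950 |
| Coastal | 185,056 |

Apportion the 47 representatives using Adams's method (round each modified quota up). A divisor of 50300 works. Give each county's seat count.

With modified divisor 50300: modified quotas North 6.906, South 3.527, East 9.095, West 6.229, Central 14.830, Coastal 3.679.
Rounding up: North 7, South 4, East 10, West 7, Central 15, Coastal 4 (total 47).

North 7; South 4; East 10; West 7; Central 15; Coastal 4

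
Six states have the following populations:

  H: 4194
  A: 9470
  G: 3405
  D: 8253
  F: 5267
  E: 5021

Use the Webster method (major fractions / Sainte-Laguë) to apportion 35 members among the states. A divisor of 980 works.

With modified divisor 980: modified quotas H 4.280, A 9.663, G 3.474, D 8.421, F 5.374, E 5.123.
Rounding to the nearest integer: H 4, A 10, G 3, D 8, F 5, E 5 (total 35).

H=4; A=10; G=3; D=8; F=5; E=5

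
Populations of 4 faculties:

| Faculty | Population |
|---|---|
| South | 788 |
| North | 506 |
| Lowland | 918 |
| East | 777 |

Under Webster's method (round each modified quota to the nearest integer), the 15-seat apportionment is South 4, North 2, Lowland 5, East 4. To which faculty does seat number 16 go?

North

Priority for the next seat is population ÷ (current seats + 0.5).
Priorities: South 175.111, North 202.400, Lowland 166.909, East 172.667.
Highest priority: North.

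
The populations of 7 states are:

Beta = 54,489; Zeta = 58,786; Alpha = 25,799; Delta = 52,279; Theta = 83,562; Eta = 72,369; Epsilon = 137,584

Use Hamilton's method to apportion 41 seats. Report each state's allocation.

Beta=5; Zeta=5; Alpha=2; Delta=4; Theta=7; Eta=6; Epsilon=12

The standard divisor is 484868/41 ≈ 11826.049.
Standard quotas: Beta 4.6075, Zeta 4.9709, Alpha 2.1815, Delta 4.4207, Theta 7.0659, Eta 6.1195, Epsilon 11.6340.
Lower quotas: Beta 4, Zeta 4, Alpha 2, Delta 4, Theta 7, Eta 6, Epsilon 11 (sum 38, leaving 3 seats).
Remainders in descending order: Zeta 0.9709, Epsilon 0.6340, Beta 0.6075, Delta 0.4207, Alpha 0.1815, Eta 0.1195, Theta 0.0659.
The surplus seats go to Zeta, Epsilon, Beta.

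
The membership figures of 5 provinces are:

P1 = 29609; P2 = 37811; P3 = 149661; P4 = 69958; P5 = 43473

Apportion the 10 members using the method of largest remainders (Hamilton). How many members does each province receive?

P1: 1, P2: 1, P3: 5, P4: 2, P5: 1

Standard divisor: 330512 ÷ 10 ≈ 33051.2.
Standard quotas: P1 0.8959, P2 1.1440, P3 4.5282, P4 2.1167, P5 1.3153.
Lower quotas: P1 0, P2 1, P3 4, P4 2, P5 1 (sum 8, leaving 2 seats).
Remainders in descending order: P1 0.8959, P3 0.5282, P5 0.3153, P2 0.1440, P4 0.1167.
Largest remainders: P1, P3 receive the extra seats.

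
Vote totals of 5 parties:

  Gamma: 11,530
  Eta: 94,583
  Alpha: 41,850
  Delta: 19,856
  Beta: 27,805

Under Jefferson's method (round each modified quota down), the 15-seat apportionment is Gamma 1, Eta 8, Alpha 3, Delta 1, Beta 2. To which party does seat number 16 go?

Eta

Priority for the next seat is population ÷ (current seats + 1).
Priorities: Gamma 5765.000, Eta 10509.222, Alpha 10462.500, Delta 9928.000, Beta 9268.333.
Highest priority: Eta.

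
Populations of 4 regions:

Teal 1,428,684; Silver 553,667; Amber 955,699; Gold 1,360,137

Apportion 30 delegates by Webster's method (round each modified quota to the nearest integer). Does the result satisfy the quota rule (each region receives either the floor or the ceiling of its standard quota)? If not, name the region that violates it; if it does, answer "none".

Standard quotas: Teal 9.972, Silver 3.864, Amber 6.670, Gold 9.493.
Webster allocation: Teal 10, Silver 4, Amber 7, Gold 9.
Every allocation lies between the lower and upper quota.

none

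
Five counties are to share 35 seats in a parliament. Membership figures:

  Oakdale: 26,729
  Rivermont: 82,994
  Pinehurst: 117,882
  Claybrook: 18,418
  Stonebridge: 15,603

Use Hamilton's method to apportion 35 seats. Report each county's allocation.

Total 261626; standard divisor 261626/35 ≈ 7475.029.
Standard quotas: Oakdale 3.5758, Rivermont 11.1028, Pinehurst 15.7701, Claybrook 2.4639, Stonebridge 2.0873.
Lower quotas: Oakdale 3, Rivermont 11, Pinehurst 15, Claybrook 2, Stonebridge 2 (sum 33, leaving 2 seats).
Remainders in descending order: Pinehurst 0.7701, Oakdale 0.5758, Claybrook 0.4639, Rivermont 0.1028, Stonebridge 0.0873.
Largest remainders: Pinehurst, Oakdale receive the extra seats.

Oakdale: 4, Rivermont: 11, Pinehurst: 16, Claybrook: 2, Stonebridge: 2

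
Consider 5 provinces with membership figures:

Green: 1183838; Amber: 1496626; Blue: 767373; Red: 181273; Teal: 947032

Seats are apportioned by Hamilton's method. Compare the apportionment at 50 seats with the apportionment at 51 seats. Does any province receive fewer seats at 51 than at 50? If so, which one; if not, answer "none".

Blue

At 50 seats: Green 13, Amber 16, Blue 9, Red 2, Teal 10.
At 51 seats: Green 13, Amber 17, Blue 8, Red 2, Teal 11.
Blue drops from 9 to 8.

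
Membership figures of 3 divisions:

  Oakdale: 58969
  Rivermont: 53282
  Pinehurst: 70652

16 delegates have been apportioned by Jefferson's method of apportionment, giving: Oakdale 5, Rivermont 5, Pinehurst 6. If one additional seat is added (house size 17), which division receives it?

Priority for the next seat is population ÷ (current seats + 1).
Priorities: Oakdale 9828.167, Rivermont 8880.333, Pinehurst 10093.143.
Highest priority: Pinehurst.

Pinehurst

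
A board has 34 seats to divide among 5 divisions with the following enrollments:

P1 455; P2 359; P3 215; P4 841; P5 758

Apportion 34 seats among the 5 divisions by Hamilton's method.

The standard divisor is 2628/34 ≈ 77.294.
Standard quotas: P1 5.887, P2 4.645, P3 2.782, P4 10.881, P5 9.807.
Lower quotas: P1 5, P2 4, P3 2, P4 10, P5 9 (sum 30, leaving 4 seats).
Remainders in descending order: P1 0.887, P4 0.881, P5 0.807, P3 0.782, P2 0.645.
The surplus seats go to P1, P4, P5, P3.

P1 6, P2 4, P3 3, P4 11, P5 10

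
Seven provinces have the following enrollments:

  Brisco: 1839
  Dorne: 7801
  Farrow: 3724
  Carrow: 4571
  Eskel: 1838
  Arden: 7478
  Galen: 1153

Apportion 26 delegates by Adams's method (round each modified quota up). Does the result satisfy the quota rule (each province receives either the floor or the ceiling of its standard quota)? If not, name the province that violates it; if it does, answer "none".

Standard quotas: Brisco 1.683, Dorne 7.141, Farrow 3.409, Carrow 4.184, Eskel 1.682, Arden 6.845, Galen 1.055.
Adams allocation: Brisco 2, Dorne 7, Farrow 3, Carrow 4, Eskel 2, Arden 7, Galen 1.
Every allocation lies between the lower and upper quota.

none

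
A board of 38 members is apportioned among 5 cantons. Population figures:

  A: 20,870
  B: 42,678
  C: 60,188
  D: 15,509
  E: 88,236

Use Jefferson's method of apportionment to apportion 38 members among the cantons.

A 3, B 7, C 10, D 2, E 16

Standard divisor 227481/38 ≈ 5986.342; standard quotas: A 3.486, B 7.129, C 10.054, D 2.591, E 14.740.
Rounding down gives 3, 7, 10, 2, 14 = 36 seats, so the divisor must be adjusted.
With modified divisor 5500: modified quotas A 3.795, B 7.760, C 10.943, D 2.820, E 16.043.
Rounding down: A 3, B 7, C 10, D 2, E 16 (total 38).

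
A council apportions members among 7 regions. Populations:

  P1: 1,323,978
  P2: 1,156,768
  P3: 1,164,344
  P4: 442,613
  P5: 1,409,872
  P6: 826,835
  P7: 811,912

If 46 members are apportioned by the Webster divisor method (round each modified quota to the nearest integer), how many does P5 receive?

9

Standard divisor 7136322/46 ≈ 155137.435; standard quotas: P1 8.534, P2 7.456, P3 7.505, P4 2.853, P5 9.088, P6 5.330, P7 5.234.
Rounding to the nearest integer gives P1 9, P2 7, P3 8, P4 3, P5 9, P6 5, P7 5 — total 46, matching the house size, so no adjustment is needed.
P5 receives 9.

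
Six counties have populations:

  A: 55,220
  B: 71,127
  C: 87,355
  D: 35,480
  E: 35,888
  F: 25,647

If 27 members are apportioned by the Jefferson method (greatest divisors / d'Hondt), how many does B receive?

6

Standard divisor 310717/27 ≈ 11508.037; standard quotas: A 4.798, B 6.181, C 7.591, D 3.083, E 3.119, F 2.229.
Rounding down gives 4, 6, 7, 3, 3, 2 = 25 seats, so the divisor must be adjusted.
With modified divisor 10500: modified quotas A 5.259, B 6.774, C 8.320, D 3.379, E 3.418, F 2.443.
Rounding down: A 5, B 6, C 8, D 3, E 3, F 2 (total 27).
B receives 6.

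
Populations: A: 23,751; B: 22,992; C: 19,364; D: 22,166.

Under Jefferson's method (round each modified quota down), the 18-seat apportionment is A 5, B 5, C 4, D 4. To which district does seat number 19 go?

D

Priority for the next seat is population ÷ (current seats + 1).
Priorities: A 3958.500, B 3832.000, C 3872.800, D 4433.200.
Highest priority: D.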